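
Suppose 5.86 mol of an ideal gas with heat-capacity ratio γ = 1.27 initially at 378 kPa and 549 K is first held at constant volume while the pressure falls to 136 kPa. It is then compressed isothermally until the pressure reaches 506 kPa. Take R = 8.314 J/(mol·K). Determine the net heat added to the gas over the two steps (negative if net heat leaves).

V₁ = nRT₁/P₁ = 5.86×8.314×549/378 = 70.8 L.
Step 1 — Isochoric: V stays 70.8 L; P/T = const ⇒ T₂ = 198 K, P₂ = 136 kPa.
W = 0 (no volume change).
ΔU = nCvΔT = 5.86×30.8×(198−549) = -63400 J.
Q = ΔU = -63400 J.
State after step 1: P = 136 kPa, V = 70.8 L, T = 198 K.
Step 2 — Isothermal: T stays 198 K; PV = const ⇒ V₂ = 19.0 L, P₂ = 506 kPa.
ΔU = 0 (ideal gas, T constant).
W = nRT ln(V₂/V₁) = 5.86×8.314×198×ln(0.269) = -12600 J.
Q = ΔU + W = -12600 J.
Net over both steps: W = -12600 J, Q = -76100 J, ΔU = -63400 J.

-76100 J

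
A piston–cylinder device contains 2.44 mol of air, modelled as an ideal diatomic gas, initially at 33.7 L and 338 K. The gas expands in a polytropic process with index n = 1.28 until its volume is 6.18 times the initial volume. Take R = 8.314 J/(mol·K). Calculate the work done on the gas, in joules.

P₁ = nRT₁/V₁ = 2.44×8.314×338/33.7 = 203 kPa.
Polytropic n=1.28: T₂ = T₁(V₁/V₂)^(n−1) = 338×(0.162)^0.28 = 203 K; P₂ = P₁(V₁/V₂)^n = 19.8 kPa.
W = (P₁V₁−P₂V₂)/(n−1) = (203×33.7−19.8×208)/0.28 = 9780 J.
Work done on the gas = −W_by = -9780 J.

-9780 J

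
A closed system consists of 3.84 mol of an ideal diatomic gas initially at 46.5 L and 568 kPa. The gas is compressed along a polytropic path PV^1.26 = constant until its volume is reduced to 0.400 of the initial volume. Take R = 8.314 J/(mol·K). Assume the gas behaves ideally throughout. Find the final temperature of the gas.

T₁ = P₁V₁/(nR) = 568×46.5/(3.84×8.314) = 827 K.
Polytropic n=1.26: T₂ = T₁(V₁/V₂)^(n−1) = 827×(2.50)^0.26 = 1050 K; P₂ = P₁(V₁/V₂)^n = 1800 kPa.

1050 K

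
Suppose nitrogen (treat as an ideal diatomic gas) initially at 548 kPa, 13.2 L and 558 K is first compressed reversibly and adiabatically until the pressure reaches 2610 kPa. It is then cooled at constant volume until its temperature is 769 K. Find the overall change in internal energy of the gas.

n = P₁V₁/(RT₁) = 548×13.2/(8.314×558) = 1.56 mol.
Step 1 — Adiabatic: T₂/T₁ = (P₂/P₁)^((γ−1)/γ) ⇒ T₂ = 558×(4.76)^0.286 = 872 K; V₂ = 4.33 L.
ΔU = nCvΔT = 1.56×20.8×(872−558) = 10200 J.
Q = 0 for an adiabatic process, so W = −ΔU = -10200 J.
State after step 1: P = 2610 kPa, V = 4.33 L, T = 872 K.
Step 2 — Isochoric: V stays 4.33 L; P/T = const ⇒ T₂ = 769 K, P₂ = 2300 kPa.
W = 0 (no volume change).
ΔU = nCvΔT = 1.56×20.8×(769−872) = -3320 J.
Q = ΔU = -3320 J.
Net over both steps: W = -10200 J, Q = -3320 J, ΔU = 6840 J.

6840 J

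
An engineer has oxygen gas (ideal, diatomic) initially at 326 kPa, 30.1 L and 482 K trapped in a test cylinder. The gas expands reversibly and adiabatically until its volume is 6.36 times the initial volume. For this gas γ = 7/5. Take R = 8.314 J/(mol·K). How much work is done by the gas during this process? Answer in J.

12800 J

n = P₁V₁/(RT₁) = 326×30.1/(8.314×482) = 2.45 mol.
Adiabatic: TV^(γ−1) = const ⇒ T₂ = 482×(0.157)^0.400 = 230 K; PV^γ = const ⇒ P₂ = 24.5 kPa.
ΔU = nCvΔT = 2.45×20.8×(230−482) = -12800 J.
Q = 0 for an adiabatic process, so W = −ΔU = 12800 J.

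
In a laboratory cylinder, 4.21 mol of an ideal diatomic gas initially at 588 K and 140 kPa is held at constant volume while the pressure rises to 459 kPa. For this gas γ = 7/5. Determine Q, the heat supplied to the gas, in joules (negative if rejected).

V₁ = nRT₁/P₁ = 4.21×8.314×588/140 = 147 L.
Isochoric: V stays 147 L; P/T = const ⇒ T₂ = 1930 K, P₂ = 459 kPa.
W = 0 (no volume change).
ΔU = nCvΔT = 4.21×20.8×(1930−588) = 117000 J.
Q = ΔU = 117000 J.

117000 J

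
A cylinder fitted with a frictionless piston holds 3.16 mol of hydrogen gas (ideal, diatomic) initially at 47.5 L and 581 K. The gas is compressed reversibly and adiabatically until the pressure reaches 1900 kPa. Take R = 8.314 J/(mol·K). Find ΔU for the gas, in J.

P₁ = nRT₁/V₁ = 3.16×8.314×581/47.5 = 321 kPa.
Adiabatic: T₂/T₁ = (P₂/P₁)^((γ−1)/γ) ⇒ T₂ = 581×(5.91)^0.286 = 965 K; V₂ = 13.3 L.
For an ideal gas ΔU = nCvΔT with Cv = (5/2)R = 20.8 J/(mol·K).
ΔU = 3.16×20.8×(965−581) = 25200 J.

25200 J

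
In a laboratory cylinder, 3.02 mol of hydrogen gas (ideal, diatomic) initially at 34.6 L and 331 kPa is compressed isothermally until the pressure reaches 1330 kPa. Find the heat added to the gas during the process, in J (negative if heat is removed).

-15900 J

T₁ = P₁V₁/(nR) = 331×34.6/(3.02×8.314) = 456 K.
Isothermal: T stays 456 K; PV = const ⇒ V₂ = 8.61 L, P₂ = 1330 kPa.
ΔU = 0 (ideal gas, T constant).
W = nRT ln(V₂/V₁) = 3.02×8.314×456×ln(0.249) = -15900 J.
Q = ΔU + W = -15900 J.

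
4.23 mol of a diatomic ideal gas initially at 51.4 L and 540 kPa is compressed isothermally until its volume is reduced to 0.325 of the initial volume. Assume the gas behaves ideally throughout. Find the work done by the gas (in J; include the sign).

T₁ = P₁V₁/(nR) = 540×51.4/(4.23×8.314) = 789 K.
Isothermal: T stays 789 K; PV = const ⇒ V₂ = 16.7 L, P₂ = 1660 kPa.
W = nRT ln(V₂/V₁) = 4.23×8.314×789×ln(0.325) = -31200 J.

-31200 J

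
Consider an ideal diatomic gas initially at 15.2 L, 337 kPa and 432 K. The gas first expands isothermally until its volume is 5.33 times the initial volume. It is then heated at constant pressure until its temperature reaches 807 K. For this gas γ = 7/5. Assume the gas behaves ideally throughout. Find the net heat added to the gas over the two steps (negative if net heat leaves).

24100 J

n = P₁V₁/(RT₁) = 337×15.2/(8.314×432) = 1.43 mol.
Step 1 — Isothermal: T stays 432 K; PV = const ⇒ V₂ = 81.0 L, P₂ = 63.2 kPa.
ΔU = 0 (ideal gas, T constant).
W = nRT ln(V₂/V₁) = 1.43×8.314×432×ln(5.33) = 8570 J.
Q = ΔU + W = 8570 J.
State after step 1: P = 63.2 kPa, V = 81.0 L, T = 432 K.
Step 2 — Isobaric: P stays 63.2 kPa; V/T = const ⇒ T₂ = 807 K, V₂ = 151 L.
W = PΔV = 63.2×(151−81.0) kPa·L = 4450 J.
ΔU = nCvΔT = 1.43×20.8×(807−432) = 11100 J.
Q = ΔU + W = nCpΔT = 15600 J.
Net over both steps: W = 13000 J, Q = 24100 J, ΔU = 11100 J.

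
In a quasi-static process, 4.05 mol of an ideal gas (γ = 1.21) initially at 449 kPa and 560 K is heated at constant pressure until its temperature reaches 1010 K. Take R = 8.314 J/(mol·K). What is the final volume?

V₁ = nRT₁/P₁ = 4.05×8.314×560/449 = 42.0 L.
Isobaric: P stays 449 kPa; V/T = const ⇒ T₂ = 1010 K, V₂ = 75.7 L.

75.7 L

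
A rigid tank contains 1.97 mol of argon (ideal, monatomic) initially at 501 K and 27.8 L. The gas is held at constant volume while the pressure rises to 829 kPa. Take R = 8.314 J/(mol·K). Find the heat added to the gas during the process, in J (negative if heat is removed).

22300 J

P₁ = nRT₁/V₁ = 1.97×8.314×501/27.8 = 295 kPa.
Isochoric: V stays 27.8 L; P/T = const ⇒ T₂ = 1410 K, P₂ = 829 kPa.
W = 0 (no volume change).
ΔU = nCvΔT = 1.97×12.5×(1410−501) = 22300 J.
Q = ΔU = 22300 J.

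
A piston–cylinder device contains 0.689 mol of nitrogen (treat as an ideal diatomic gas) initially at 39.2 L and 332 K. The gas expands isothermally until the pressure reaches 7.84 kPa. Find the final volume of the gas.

P₁ = nRT₁/V₁ = 0.689×8.314×332/39.2 = 48.5 kPa.
Isothermal: T stays 332 K; PV = const ⇒ V₂ = 243 L, P₂ = 7.84 kPa.

243 L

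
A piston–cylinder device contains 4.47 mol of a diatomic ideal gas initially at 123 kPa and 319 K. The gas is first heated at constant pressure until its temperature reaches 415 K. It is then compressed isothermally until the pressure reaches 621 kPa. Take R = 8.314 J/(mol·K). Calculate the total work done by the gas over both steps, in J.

-21400 J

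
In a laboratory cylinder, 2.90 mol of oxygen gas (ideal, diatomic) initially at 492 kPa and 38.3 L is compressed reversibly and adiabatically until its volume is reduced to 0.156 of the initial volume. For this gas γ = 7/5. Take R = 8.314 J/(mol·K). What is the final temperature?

T₁ = P₁V₁/(nR) = 492×38.3/(2.90×8.314) = 782 K.
Adiabatic: TV^(γ−1) = const ⇒ T₂ = 782×(6.41)^0.400 = 1640 K; PV^γ = const ⇒ P₂ = 6630 kPa.

1640 K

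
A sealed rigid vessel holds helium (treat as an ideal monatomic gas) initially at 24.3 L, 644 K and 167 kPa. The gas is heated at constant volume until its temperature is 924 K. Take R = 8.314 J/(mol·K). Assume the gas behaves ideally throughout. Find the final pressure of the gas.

Isochoric: V stays 24.3 L; P/T = const ⇒ T₂ = 924 K, P₂ = 240 kPa.

240 kPa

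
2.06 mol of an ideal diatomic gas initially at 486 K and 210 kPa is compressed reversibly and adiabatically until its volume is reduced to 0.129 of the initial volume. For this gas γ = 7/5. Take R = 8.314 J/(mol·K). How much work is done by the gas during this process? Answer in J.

V₁ = nRT₁/P₁ = 2.06×8.314×486/210 = 39.6 L.
Adiabatic: TV^(γ−1) = const ⇒ T₂ = 486×(7.75)^0.400 = 1100 K; PV^γ = const ⇒ P₂ = 3690 kPa.
ΔU = nCvΔT = 2.06×20.8×(1100−486) = 26400 J.
Q = 0 for an adiabatic process, so W = −ΔU = -26400 J.

-26400 J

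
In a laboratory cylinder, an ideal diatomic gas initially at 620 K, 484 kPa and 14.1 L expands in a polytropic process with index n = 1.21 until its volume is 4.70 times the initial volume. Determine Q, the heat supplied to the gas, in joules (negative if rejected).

n = P₁V₁/(RT₁) = 484×14.1/(8.314×620) = 1.32 mol.
Polytropic n=1.21: T₂ = T₁(V₁/V₂)^(n−1) = 620×(0.213)^0.21 = 448 K; P₂ = P₁(V₁/V₂)^n = 74.4 kPa.
W = (P₁V₁−P₂V₂)/(n−1) = (484×14.1−74.4×66.3)/0.21 = 9020 J.
ΔU = nCvΔT = 1.32×20.8×(448−620) = -4730 J.
Q = ΔU + W = 4280 J.

4280 J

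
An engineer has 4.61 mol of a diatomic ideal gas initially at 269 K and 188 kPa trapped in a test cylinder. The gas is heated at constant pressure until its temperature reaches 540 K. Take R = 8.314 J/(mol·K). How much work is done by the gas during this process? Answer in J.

10400 J

V₁ = nRT₁/P₁ = 4.61×8.314×269/188 = 54.8 L.
Isobaric: P stays 188 kPa; V/T = const ⇒ T₂ = 540 K, V₂ = 110 L.
W = PΔV = 188×(110−54.8) kPa·L = 10400 J.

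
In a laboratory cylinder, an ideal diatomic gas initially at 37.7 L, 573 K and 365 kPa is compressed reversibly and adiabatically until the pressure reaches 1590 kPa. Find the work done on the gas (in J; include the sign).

n = P₁V₁/(RT₁) = 365×37.7/(8.314×573) = 2.89 mol.
Adiabatic: T₂/T₁ = (P₂/P₁)^((γ−1)/γ) ⇒ T₂ = 573×(4.36)^0.286 = 872 K; V₂ = 13.2 L.
ΔU = nCvΔT = 2.89×20.8×(872−573) = 18000 J.
Q = 0 for an adiabatic process, so W = −ΔU = -18000 J.
Work done on the gas = −W_by = 18000 J.

18000 J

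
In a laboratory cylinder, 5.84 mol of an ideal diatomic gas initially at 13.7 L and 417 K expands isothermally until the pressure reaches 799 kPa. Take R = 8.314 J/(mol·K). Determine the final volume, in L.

P₁ = nRT₁/V₁ = 5.84×8.314×417/13.7 = 1480 kPa.
Isothermal: T stays 417 K; PV = const ⇒ V₂ = 25.3 L, P₂ = 799 kPa.

25.3 L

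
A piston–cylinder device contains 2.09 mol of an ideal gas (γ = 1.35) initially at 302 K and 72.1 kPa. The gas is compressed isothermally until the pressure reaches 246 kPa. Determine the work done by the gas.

V₁ = nRT₁/P₁ = 2.09×8.314×302/72.1 = 72.8 L.
Isothermal: T stays 302 K; PV = const ⇒ V₂ = 21.3 L, P₂ = 246 kPa.
W = nRT ln(V₂/V₁) = 2.09×8.314×302×ln(0.293) = -6440 J.

-6440 J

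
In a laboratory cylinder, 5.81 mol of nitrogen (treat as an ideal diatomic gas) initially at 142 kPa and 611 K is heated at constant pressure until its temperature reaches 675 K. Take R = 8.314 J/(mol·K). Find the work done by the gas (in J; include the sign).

3090 J

V₁ = nRT₁/P₁ = 5.81×8.314×611/142 = 208 L.
Isobaric: P stays 142 kPa; V/T = const ⇒ T₂ = 675 K, V₂ = 230 L.
W = PΔV = 142×(230−208) kPa·L = 3090 J.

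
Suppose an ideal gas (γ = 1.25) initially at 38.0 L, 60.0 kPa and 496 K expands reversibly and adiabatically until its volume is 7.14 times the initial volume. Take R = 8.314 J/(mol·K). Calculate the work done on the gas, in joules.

n = P₁V₁/(RT₁) = 60.0×38.0/(8.314×496) = 0.553 mol.
Adiabatic: TV^(γ−1) = const ⇒ T₂ = 496×(0.140)^0.250 = 303 K; PV^γ = const ⇒ P₂ = 5.14 kPa.
ΔU = nCvΔT = 0.553×33.3×(303−496) = -3540 J.
Q = 0 for an adiabatic process, so W = −ΔU = 3540 J.
Work done on the gas = −W_by = -3540 J.

-3540 J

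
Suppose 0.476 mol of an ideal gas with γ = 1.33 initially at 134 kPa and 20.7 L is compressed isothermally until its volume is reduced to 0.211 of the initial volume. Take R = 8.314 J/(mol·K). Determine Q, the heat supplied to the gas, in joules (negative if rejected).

-4320 J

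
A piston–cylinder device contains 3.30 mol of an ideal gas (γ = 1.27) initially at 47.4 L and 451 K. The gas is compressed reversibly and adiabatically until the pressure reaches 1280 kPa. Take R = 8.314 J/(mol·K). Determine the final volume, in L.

P₁ = nRT₁/V₁ = 3.30×8.314×451/47.4 = 261 kPa.
Adiabatic: T₂/T₁ = (P₂/P₁)^((γ−1)/γ) ⇒ T₂ = 451×(4.90)^0.213 = 632 K; V₂ = 13.6 L.

13.6 L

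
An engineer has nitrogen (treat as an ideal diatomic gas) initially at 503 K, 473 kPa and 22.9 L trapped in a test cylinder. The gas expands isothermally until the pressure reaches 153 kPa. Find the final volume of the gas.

Isothermal: T stays 503 K; PV = const ⇒ V₂ = 70.8 L, P₂ = 153 kPa.

70.8 L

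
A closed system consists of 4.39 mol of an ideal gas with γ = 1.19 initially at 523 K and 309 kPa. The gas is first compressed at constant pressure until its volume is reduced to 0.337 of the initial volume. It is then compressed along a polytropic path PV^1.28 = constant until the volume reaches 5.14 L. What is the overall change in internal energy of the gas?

V₁ = nRT₁/P₁ = 4.39×8.314×523/309 = 61.8 L.
Step 1 — Isobaric: P stays 309 kPa; V/T = const ⇒ T₂ = 176 K, V₂ = 20.8 L.
W = PΔV = 309×(20.8−61.8) kPa·L = -12700 J.
ΔU = nCvΔT = 4.39×43.8×(176−523) = -66600 J.
Q = ΔU + W = nCpΔT = -79300 J.
State after step 1: P = 309 kPa, V = 20.8 L, T = 176 K.
Step 2 — Polytropic n=1.28: T₂ = T₁(V₁/V₂)^(n−1) = 176×(4.05)^0.28 = 261 K; P₂ = P₁(V₁/V₂)^n = 1850 kPa.
W = (P₁V₁−P₂V₂)/(n−1) = (309×20.8−1850×5.14)/0.28 = -11000 J.
ΔU = nCvΔT = 4.39×43.8×(261−176) = 16200 J.
Q = ΔU + W = 5220 J.
Net over both steps: W = -23700 J, Q = -74000 J, ΔU = -50400 J.

-50400 J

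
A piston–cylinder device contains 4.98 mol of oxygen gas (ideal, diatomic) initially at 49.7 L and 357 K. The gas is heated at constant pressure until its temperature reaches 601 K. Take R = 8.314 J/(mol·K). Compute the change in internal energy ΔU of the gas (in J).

25300 J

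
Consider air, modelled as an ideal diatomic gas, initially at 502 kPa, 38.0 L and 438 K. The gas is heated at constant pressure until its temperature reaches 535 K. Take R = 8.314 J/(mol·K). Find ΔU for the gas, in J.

10600 J

n = P₁V₁/(RT₁) = 502×38.0/(8.314×438) = 5.24 mol.
Isobaric: P stays 502 kPa; V/T = const ⇒ T₂ = 535 K, V₂ = 46.4 L.
For an ideal gas ΔU = nCvΔT with Cv = (5/2)R = 20.8 J/(mol·K).
ΔU = 5.24×20.8×(535−438) = 10600 J.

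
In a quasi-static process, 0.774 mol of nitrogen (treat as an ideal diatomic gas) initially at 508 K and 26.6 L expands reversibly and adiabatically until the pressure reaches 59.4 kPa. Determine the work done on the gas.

-1530 J

P₁ = nRT₁/V₁ = 0.774×8.314×508/26.6 = 123 kPa.
Adiabatic: T₂/T₁ = (P₂/P₁)^((γ−1)/γ) ⇒ T₂ = 508×(0.483)^0.286 = 413 K; V₂ = 44.7 L.
ΔU = nCvΔT = 0.774×20.8×(413−508) = -1530 J.
Q = 0 for an adiabatic process, so W = −ΔU = 1530 J.
Work done on the gas = −W_by = -1530 J.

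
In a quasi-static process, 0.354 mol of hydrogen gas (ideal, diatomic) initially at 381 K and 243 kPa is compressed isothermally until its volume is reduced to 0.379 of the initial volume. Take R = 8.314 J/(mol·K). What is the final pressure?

V₁ = nRT₁/P₁ = 0.354×8.314×381/243 = 4.61 L.
Isothermal: T stays 381 K; PV = const ⇒ V₂ = 1.75 L, P₂ = 641 kPa.

641 kPa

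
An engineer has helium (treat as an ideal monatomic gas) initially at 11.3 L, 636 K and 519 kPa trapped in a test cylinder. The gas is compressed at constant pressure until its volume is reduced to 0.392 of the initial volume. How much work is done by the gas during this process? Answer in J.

n = P₁V₁/(RT₁) = 519×11.3/(8.314×636) = 1.11 mol.
Isobaric: P stays 519 kPa; V/T = const ⇒ T₂ = 249 K, V₂ = 4.43 L.
W = PΔV = 519×(4.43−11.3) kPa·L = -3570 J.

-3570 J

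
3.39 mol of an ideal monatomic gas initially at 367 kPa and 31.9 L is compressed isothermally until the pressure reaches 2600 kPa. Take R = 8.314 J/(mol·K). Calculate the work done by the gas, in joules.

-22900 J

T₁ = P₁V₁/(nR) = 367×31.9/(3.39×8.314) = 415 K.
Isothermal: T stays 415 K; PV = const ⇒ V₂ = 4.50 L, P₂ = 2600 kPa.
W = nRT ln(V₂/V₁) = 3.39×8.314×415×ln(0.141) = -22900 J.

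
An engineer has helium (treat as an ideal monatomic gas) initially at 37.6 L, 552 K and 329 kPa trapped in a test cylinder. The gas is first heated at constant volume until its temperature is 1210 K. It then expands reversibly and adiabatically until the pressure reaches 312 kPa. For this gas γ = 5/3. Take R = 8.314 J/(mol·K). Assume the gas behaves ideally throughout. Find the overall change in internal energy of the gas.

10500 J

n = P₁V₁/(RT₁) = 329×37.6/(8.314×552) = 2.70 mol.
Step 1 — Isochoric: V stays 37.6 L; P/T = const ⇒ T₂ = 1210 K, P₂ = 721 kPa.
W = 0 (no volume change).
ΔU = nCvΔT = 2.70×12.5×(1210−552) = 22100 J.
Q = ΔU = 22100 J.
State after step 1: P = 721 kPa, V = 37.6 L, T = 1210 K.
Step 2 — Adiabatic: T₂/T₁ = (P₂/P₁)^((γ−1)/γ) ⇒ T₂ = 1210×(0.433)^0.400 = 865 K; V₂ = 62.2 L.
ΔU = nCvΔT = 2.70×12.5×(865−1210) = -11600 J.
Q = 0 for an adiabatic process, so W = −ΔU = 11600 J.
Net over both steps: W = 11600 J, Q = 22100 J, ΔU = 10500 J.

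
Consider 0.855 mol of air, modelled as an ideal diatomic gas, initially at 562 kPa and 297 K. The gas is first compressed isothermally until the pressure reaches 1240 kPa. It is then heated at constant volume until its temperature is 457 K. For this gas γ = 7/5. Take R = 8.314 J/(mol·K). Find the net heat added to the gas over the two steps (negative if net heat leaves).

1170 J

V₁ = nRT₁/P₁ = 0.855×8.314×297/562 = 3.76 L.
Step 1 — Isothermal: T stays 297 K; PV = const ⇒ V₂ = 1.70 L, P₂ = 1240 kPa.
ΔU = 0 (ideal gas, T constant).
W = nRT ln(V₂/V₁) = 0.855×8.314×297×ln(0.453) = -1670 J.
Q = ΔU + W = -1670 J.
State after step 1: P = 1240 kPa, V = 1.70 L, T = 297 K.
Step 2 — Isochoric: V stays 1.70 L; P/T = const ⇒ T₂ = 457 K, P₂ = 1910 kPa.
W = 0 (no volume change).
ΔU = nCvΔT = 0.855×20.8×(457−297) = 2840 J.
Q = ΔU = 2840 J.
Net over both steps: W = -1670 J, Q = 1170 J, ΔU = 2840 J.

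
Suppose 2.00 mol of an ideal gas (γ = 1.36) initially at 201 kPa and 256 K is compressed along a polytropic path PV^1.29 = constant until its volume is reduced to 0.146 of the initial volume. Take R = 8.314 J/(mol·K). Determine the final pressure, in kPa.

2410 kPa

V₁ = nRT₁/P₁ = 2.00×8.314×256/201 = 21.2 L.
Polytropic n=1.29: T₂ = T₁(V₁/V₂)^(n−1) = 256×(6.85)^0.29 = 447 K; P₂ = P₁(V₁/V₂)^n = 2410 kPa.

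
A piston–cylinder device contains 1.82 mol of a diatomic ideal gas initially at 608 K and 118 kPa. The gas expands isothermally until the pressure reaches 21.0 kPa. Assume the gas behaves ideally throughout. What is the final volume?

V₁ = nRT₁/P₁ = 1.82×8.314×608/118 = 78.0 L.
Isothermal: T stays 608 K; PV = const ⇒ V₂ = 438 L, P₂ = 21.0 kPa.

438 L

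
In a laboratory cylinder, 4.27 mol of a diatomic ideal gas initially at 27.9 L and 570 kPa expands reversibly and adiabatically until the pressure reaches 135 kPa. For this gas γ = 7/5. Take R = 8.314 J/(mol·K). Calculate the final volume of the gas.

78.1 L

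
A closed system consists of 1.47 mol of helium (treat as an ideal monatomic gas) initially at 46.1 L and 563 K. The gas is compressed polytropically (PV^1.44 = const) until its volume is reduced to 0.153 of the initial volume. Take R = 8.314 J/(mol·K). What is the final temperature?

1290 K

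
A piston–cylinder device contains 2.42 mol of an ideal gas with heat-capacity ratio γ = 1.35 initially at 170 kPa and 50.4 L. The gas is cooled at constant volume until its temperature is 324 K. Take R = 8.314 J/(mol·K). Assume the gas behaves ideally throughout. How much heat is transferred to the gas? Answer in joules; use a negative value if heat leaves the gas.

T₁ = P₁V₁/(nR) = 170×50.4/(2.42×8.314) = 426 K.
Isochoric: V stays 50.4 L; P/T = const ⇒ T₂ = 324 K, P₂ = 129 kPa.
W = 0 (no volume change).
ΔU = nCvΔT = 2.42×23.8×(324−426) = -5850 J.
Q = ΔU = -5850 J.

-5850 J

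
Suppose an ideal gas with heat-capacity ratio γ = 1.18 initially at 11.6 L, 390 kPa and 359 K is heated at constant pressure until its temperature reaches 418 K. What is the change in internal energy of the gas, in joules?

n = P₁V₁/(RT₁) = 390×11.6/(8.314×359) = 1.52 mol.
Isobaric: P stays 390 kPa; V/T = const ⇒ T₂ = 418 K, V₂ = 13.5 L.
For an ideal gas ΔU = nCvΔT with Cv = R/(γ−1) = 46.2 J/(mol·K).
ΔU = 1.52×46.2×(418−359) = 4130 J.

4130 J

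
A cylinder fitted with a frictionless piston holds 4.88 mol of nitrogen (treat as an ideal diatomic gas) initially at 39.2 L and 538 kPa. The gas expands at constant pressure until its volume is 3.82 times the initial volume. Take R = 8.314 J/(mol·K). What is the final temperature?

1990 K

T₁ = P₁V₁/(nR) = 538×39.2/(4.88×8.314) = 520 K.
Isobaric: P stays 538 kPa; V/T = const ⇒ T₂ = 1990 K, V₂ = 150 L.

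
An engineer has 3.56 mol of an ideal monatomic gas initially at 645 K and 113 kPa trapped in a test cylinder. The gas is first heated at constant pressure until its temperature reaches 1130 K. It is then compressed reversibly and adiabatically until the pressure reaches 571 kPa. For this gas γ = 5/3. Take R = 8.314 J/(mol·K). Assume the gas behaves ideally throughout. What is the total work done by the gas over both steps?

V₁ = nRT₁/P₁ = 3.56×8.314×645/113 = 169 L.
Step 1 — Isobaric: P stays 113 kPa; V/T = const ⇒ T₂ = 1130 K, V₂ = 296 L.
W = PΔV = 113×(296−169) kPa·L = 14400 J.
ΔU = nCvΔT = 3.56×12.5×(1130−645) = 21500 J.
Q = ΔU + W = nCpΔT = 35900 J.
State after step 1: P = 113 kPa, V = 296 L, T = 1130 K.
Step 2 — Adiabatic: T₂/T₁ = (P₂/P₁)^((γ−1)/γ) ⇒ T₂ = 1130×(5.05)^0.400 = 2160 K; V₂ = 112 L.
ΔU = nCvΔT = 3.56×12.5×(2160−1130) = 45700 J.
Q = 0 for an adiabatic process, so W = −ΔU = -45700 J.
Net over both steps: W = -31400 J, Q = 35900 J, ΔU = 67300 J.

-31400 J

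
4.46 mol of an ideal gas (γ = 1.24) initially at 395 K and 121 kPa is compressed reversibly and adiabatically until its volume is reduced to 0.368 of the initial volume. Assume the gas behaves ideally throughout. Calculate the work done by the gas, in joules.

V₁ = nRT₁/P₁ = 4.46×8.314×395/121 = 121 L.
Adiabatic: TV^(γ−1) = const ⇒ T₂ = 395×(2.72)^0.240 = 502 K; PV^γ = const ⇒ P₂ = 418 kPa.
ΔU = nCvΔT = 4.46×34.6×(502−395) = 16500 J.
Q = 0 for an adiabatic process, so W = −ΔU = -16500 J.

-16500 J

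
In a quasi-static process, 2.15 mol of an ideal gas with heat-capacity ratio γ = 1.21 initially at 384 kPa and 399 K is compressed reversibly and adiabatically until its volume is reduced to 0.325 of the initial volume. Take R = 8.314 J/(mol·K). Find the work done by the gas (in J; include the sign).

V₁ = nRT₁/P₁ = 2.15×8.314×399/384 = 18.6 L.
Adiabatic: TV^(γ−1) = const ⇒ T₂ = 399×(3.08)^0.210 = 505 K; PV^γ = const ⇒ P₂ = 1500 kPa.
ΔU = nCvΔT = 2.15×39.6×(505−399) = 9040 J.
Q = 0 for an adiabatic process, so W = −ΔU = -9040 J.

-9040 J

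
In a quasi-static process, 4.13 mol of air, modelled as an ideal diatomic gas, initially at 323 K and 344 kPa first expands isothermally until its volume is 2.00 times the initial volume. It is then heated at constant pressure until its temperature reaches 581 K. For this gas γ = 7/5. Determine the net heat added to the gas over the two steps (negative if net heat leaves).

38700 J

V₁ = nRT₁/P₁ = 4.13×8.314×323/344 = 32.2 L.
Step 1 — Isothermal: T stays 323 K; PV = const ⇒ V₂ = 64.5 L, P₂ = 172 kPa.
ΔU = 0 (ideal gas, T constant).
W = nRT ln(V₂/V₁) = 4.13×8.314×323×ln(2.00) = 7690 J.
Q = ΔU + W = 7690 J.
State after step 1: P = 172 kPa, V = 64.5 L, T = 323 K.
Step 2 — Isobaric: P stays 172 kPa; V/T = const ⇒ T₂ = 581 K, V₂ = 116 L.
W = PΔV = 172×(116−64.5) kPa·L = 8860 J.
ΔU = nCvΔT = 4.13×20.8×(581−323) = 22100 J.
Q = ΔU + W = nCpΔT = 31000 J.
Net over both steps: W = 16500 J, Q = 38700 J, ΔU = 22100 J.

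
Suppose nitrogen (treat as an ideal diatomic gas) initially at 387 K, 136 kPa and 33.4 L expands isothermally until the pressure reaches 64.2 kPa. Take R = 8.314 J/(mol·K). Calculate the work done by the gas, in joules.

n = P₁V₁/(RT₁) = 136×33.4/(8.314×387) = 1.41 mol.
Isothermal: T stays 387 K; PV = const ⇒ V₂ = 70.8 L, P₂ = 64.2 kPa.
W = nRT ln(V₂/V₁) = 1.41×8.314×387×ln(2.12) = 3410 J.

3410 J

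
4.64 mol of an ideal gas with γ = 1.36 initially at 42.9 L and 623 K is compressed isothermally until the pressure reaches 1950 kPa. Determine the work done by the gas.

-30000 J

P₁ = nRT₁/V₁ = 4.64×8.314×623/42.9 = 560 kPa.
Isothermal: T stays 623 K; PV = const ⇒ V₂ = 12.3 L, P₂ = 1950 kPa.
W = nRT ln(V₂/V₁) = 4.64×8.314×623×ln(0.287) = -30000 J.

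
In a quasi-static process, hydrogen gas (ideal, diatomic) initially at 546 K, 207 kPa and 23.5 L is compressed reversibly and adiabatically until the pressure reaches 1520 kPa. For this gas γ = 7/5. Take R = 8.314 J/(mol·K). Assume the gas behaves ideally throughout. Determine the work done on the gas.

n = P₁V₁/(RT₁) = 207×23.5/(8.314×546) = 1.07 mol.
Adiabatic: T₂/T₁ = (P₂/P₁)^((γ−1)/γ) ⇒ T₂ = 546×(7.34)^0.286 = 965 K; V₂ = 5.66 L.
ΔU = nCvΔT = 1.07×20.8×(965−546) = 9340 J.
Q = 0 for an adiabatic process, so W = −ΔU = -9340 J.
Work done on the gas = −W_by = 9340 J.

9340 J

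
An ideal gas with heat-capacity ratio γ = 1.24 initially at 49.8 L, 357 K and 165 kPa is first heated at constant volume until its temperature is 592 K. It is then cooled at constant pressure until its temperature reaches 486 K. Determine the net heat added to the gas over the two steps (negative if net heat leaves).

n = P₁V₁/(RT₁) = 165×49.8/(8.314×357) = 2.77 mol.
Step 1 — Isochoric: V stays 49.8 L; P/T = const ⇒ T₂ = 592 K, P₂ = 274 kPa.
W = 0 (no volume change).
ΔU = nCvΔT = 2.77×34.6×(592−357) = 22500 J.
Q = ΔU = 22500 J.
State after step 1: P = 274 kPa, V = 49.8 L, T = 592 K.
Step 2 — Isobaric: P stays 274 kPa; V/T = const ⇒ T₂ = 486 K, V₂ = 40.9 L.
W = PΔV = 274×(40.9−49.8) kPa·L = -2440 J.
ΔU = nCvΔT = 2.77×34.6×(486−592) = -10200 J.
Q = ΔU + W = nCpΔT = -12600 J.
Net over both steps: W = -2440 J, Q = 9930 J, ΔU = 12400 J.

9930 J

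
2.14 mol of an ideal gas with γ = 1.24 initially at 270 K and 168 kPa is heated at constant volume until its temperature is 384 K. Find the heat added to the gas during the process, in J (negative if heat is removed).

8450 J

V₁ = nRT₁/P₁ = 2.14×8.314×270/168 = 28.6 L.
Isochoric: V stays 28.6 L; P/T = const ⇒ T₂ = 384 K, P₂ = 239 kPa.
W = 0 (no volume change).
ΔU = nCvΔT = 2.14×34.6×(384−270) = 8450 J.
Q = ΔU = 8450 J.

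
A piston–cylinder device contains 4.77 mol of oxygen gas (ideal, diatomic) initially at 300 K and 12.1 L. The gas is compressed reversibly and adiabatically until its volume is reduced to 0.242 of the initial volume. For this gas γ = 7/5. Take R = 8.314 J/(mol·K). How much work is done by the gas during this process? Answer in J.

-22700 J

P₁ = nRT₁/V₁ = 4.77×8.314×300/12.1 = 983 kPa.
Adiabatic: TV^(γ−1) = const ⇒ T₂ = 300×(4.13)^0.400 = 529 K; PV^γ = const ⇒ P₂ = 7170 kPa.
ΔU = nCvΔT = 4.77×20.8×(529−300) = 22700 J.
Q = 0 for an adiabatic process, so W = −ΔU = -22700 J.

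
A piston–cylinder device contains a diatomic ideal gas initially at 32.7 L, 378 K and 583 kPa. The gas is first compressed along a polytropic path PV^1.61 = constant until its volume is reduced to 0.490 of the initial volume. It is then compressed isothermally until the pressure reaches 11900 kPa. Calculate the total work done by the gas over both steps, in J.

-72100 J

n = P₁V₁/(RT₁) = 583×32.7/(8.314×378) = 6.07 mol.
Step 1 — Polytropic n=1.61: T₂ = T₁(V₁/V₂)^(n−1) = 378×(2.04)^0.61 = 584 K; P₂ = P₁(V₁/V₂)^n = 1840 kPa.
W = (P₁V₁−P₂V₂)/(n−1) = (583×32.7−1840×16.0)/0.61 = -17000 J.
ΔU = nCvΔT = 6.07×20.8×(584−378) = 26000 J.
Q = ΔU + W = 8950 J.
State after step 1: P = 1840 kPa, V = 16.0 L, T = 584 K.
Step 2 — Isothermal: T stays 584 K; PV = const ⇒ V₂ = 2.48 L, P₂ = 11900 kPa.
ΔU = 0 (ideal gas, T constant).
W = nRT ln(V₂/V₁) = 6.07×8.314×584×ln(0.154) = -55000 J.
Q = ΔU + W = -55000 J.
Net over both steps: W = -72100 J, Q = -46100 J, ΔU = 26000 J.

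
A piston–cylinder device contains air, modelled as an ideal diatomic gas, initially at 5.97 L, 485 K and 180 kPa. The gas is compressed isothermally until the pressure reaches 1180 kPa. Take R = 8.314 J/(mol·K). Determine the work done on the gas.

2020 J

n = P₁V₁/(RT₁) = 180×5.97/(8.314×485) = 0.266 mol.
Isothermal: T stays 485 K; PV = const ⇒ V₂ = 0.911 L, P₂ = 1180 kPa.
W = nRT ln(V₂/V₁) = 0.266×8.314×485×ln(0.153) = -2020 J.
Work done on the gas = −W_by = 2020 J.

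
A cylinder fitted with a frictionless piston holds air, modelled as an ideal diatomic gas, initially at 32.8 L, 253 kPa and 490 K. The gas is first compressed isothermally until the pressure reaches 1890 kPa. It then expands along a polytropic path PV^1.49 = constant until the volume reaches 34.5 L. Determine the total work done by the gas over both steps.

n = P₁V₁/(RT₁) = 253×32.8/(8.314×490) = 2.04 mol.
Step 1 — Isothermal: T stays 490 K; PV = const ⇒ V₂ = 4.39 L, P₂ = 1890 kPa.
ΔU = 0 (ideal gas, T constant).
W = nRT ln(V₂/V₁) = 2.04×8.314×490×ln(0.134) = -16700 J.
Q = ΔU + W = -16700 J.
State after step 1: P = 1890 kPa, V = 4.39 L, T = 490 K.
Step 2 — Polytropic n=1.49: T₂ = T₁(V₁/V₂)^(n−1) = 490×(0.127)^0.49 = 178 K; P₂ = P₁(V₁/V₂)^n = 87.6 kPa.
W = (P₁V₁−P₂V₂)/(n−1) = (1890×4.39−87.6×34.5)/0.49 = 10800 J.
ΔU = nCvΔT = 2.04×20.8×(178−490) = -13200 J.
Q = ΔU + W = -2420 J.
Net over both steps: W = -5920 J, Q = -19100 J, ΔU = -13200 J.

-5920 J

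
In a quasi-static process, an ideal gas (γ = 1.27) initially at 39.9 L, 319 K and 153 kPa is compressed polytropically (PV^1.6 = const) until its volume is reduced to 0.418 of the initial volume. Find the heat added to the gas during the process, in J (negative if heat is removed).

n = P₁V₁/(RT₁) = 153×39.9/(8.314×319) = 2.30 mol.
Polytropic n=1.6: T₂ = T₁(V₁/V₂)^(n−1) = 319×(2.39)^0.60 = 538 K; P₂ = P₁(V₁/V₂)^n = 618 kPa.
W = (P₁V₁−P₂V₂)/(n−1) = (153×39.9−618×16.7)/0.60 = -7000 J.
ΔU = nCvΔT = 2.30×30.8×(538−319) = 15500 J.
Q = ΔU + W = 8550 J.

8550 J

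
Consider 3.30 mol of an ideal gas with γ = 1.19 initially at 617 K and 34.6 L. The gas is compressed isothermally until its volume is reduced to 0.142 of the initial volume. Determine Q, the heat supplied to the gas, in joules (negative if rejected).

P₁ = nRT₁/V₁ = 3.30×8.314×617/34.6 = 489 kPa.
Isothermal: T stays 617 K; PV = const ⇒ V₂ = 4.91 L, P₂ = 3450 kPa.
ΔU = 0 (ideal gas, T constant).
W = nRT ln(V₂/V₁) = 3.30×8.314×617×ln(0.142) = -33000 J.
Q = ΔU + W = -33000 J.

-33000 J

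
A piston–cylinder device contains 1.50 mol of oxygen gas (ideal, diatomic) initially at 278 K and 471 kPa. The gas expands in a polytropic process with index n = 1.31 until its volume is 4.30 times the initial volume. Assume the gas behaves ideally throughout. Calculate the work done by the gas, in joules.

V₁ = nRT₁/P₁ = 1.50×8.314×278/471 = 7.36 L.
Polytropic n=1.31: T₂ = T₁(V₁/V₂)^(n−1) = 278×(0.233)^0.31 = 177 K; P₂ = P₁(V₁/V₂)^n = 69.7 kPa.
W = (P₁V₁−P₂V₂)/(n−1) = (471×7.36−69.7×31.7)/0.31 = 4070 J.

4070 J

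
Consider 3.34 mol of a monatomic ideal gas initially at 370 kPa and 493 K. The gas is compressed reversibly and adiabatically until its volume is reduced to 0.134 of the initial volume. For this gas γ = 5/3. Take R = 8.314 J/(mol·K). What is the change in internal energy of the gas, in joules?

57900 J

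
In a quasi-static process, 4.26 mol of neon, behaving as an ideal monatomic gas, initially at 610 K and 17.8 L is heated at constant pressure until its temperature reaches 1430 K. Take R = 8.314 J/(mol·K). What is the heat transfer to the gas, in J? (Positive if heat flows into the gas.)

P₁ = nRT₁/V₁ = 4.26×8.314×610/17.8 = 1210 kPa.
Isobaric: P stays 1210 kPa; V/T = const ⇒ T₂ = 1430 K, V₂ = 41.7 L.
W = PΔV = 1210×(41.7−17.8) kPa·L = 29000 J.
ΔU = nCvΔT = 4.26×12.5×(1430−610) = 43600 J.
Q = ΔU + W = nCpΔT = 72600 J.

72600 J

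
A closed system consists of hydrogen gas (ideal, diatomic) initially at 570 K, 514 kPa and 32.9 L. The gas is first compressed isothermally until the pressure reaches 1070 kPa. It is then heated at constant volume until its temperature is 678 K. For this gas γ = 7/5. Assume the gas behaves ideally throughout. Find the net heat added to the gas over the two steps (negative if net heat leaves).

n = P₁V₁/(RT₁) = 514×32.9/(8.314×570) = 3.57 mol.
Step 1 — Isothermal: T stays 570 K; PV = const ⇒ V₂ = 15.8 L, P₂ = 1070 kPa.
ΔU = 0 (ideal gas, T constant).
W = nRT ln(V₂/V₁) = 3.57×8.314×570×ln(0.480) = -12400 J.
Q = ΔU + W = -12400 J.
State after step 1: P = 1070 kPa, V = 15.8 L, T = 570 K.
Step 2 — Isochoric: V stays 15.8 L; P/T = const ⇒ T₂ = 678 K, P₂ = 1270 kPa.
W = 0 (no volume change).
ΔU = nCvΔT = 3.57×20.8×(678−570) = 8010 J.
Q = ΔU = 8010 J.
Net over both steps: W = -12400 J, Q = -4390 J, ΔU = 8010 J.

-4390 J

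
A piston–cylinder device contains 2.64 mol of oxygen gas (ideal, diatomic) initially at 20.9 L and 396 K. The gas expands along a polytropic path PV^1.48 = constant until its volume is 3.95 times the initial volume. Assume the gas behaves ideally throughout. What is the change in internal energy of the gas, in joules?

-10500 J

P₁ = nRT₁/V₁ = 2.64×8.314×396/20.9 = 416 kPa.
Polytropic n=1.48: T₂ = T₁(V₁/V₂)^(n−1) = 396×(0.253)^0.48 = 205 K; P₂ = P₁(V₁/V₂)^n = 54.5 kPa.
For an ideal gas ΔU = nCvΔT with Cv = (5/2)R = 20.8 J/(mol·K).
ΔU = 2.64×20.8×(205−396) = -10500 J.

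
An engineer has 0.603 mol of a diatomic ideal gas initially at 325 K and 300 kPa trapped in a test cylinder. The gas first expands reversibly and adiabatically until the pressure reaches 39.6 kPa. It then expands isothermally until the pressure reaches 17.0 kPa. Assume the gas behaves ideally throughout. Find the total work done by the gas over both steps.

2560 J

V₁ = nRT₁/P₁ = 0.603×8.314×325/300 = 5.43 L.
Step 1 — Adiabatic: T₂/T₁ = (P₂/P₁)^((γ−1)/γ) ⇒ T₂ = 325×(0.132)^0.286 = 182 K; V₂ = 23.1 L.
ΔU = nCvΔT = 0.603×20.8×(182−325) = -1790 J.
Q = 0 for an adiabatic process, so W = −ΔU = 1790 J.
State after step 1: P = 39.6 kPa, V = 23.1 L, T = 182 K.
Step 2 — Isothermal: T stays 182 K; PV = const ⇒ V₂ = 53.7 L, P₂ = 17.0 kPa.
ΔU = 0 (ideal gas, T constant).
W = nRT ln(V₂/V₁) = 0.603×8.314×182×ln(2.33) = 773 J.
Q = ΔU + W = 773 J.
Net over both steps: W = 2560 J, Q = 773 J, ΔU = -1790 J.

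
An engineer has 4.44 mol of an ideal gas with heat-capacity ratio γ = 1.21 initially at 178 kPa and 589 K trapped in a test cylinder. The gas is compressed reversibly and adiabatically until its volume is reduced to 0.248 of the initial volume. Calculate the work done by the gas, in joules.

V₁ = nRT₁/P₁ = 4.44×8.314×589/178 = 122 L.
Adiabatic: TV^(γ−1) = const ⇒ T₂ = 589×(4.03)^0.210 = 789 K; PV^γ = const ⇒ P₂ = 962 kPa.
ΔU = nCvΔT = 4.44×39.6×(789−589) = 35200 J.
Q = 0 for an adiabatic process, so W = −ΔU = -35200 J.

-35200 J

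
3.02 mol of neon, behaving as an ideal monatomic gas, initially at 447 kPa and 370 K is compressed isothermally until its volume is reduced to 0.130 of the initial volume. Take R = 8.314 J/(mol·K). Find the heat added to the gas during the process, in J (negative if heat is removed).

V₁ = nRT₁/P₁ = 3.02×8.314×370/447 = 20.8 L.
Isothermal: T stays 370 K; PV = const ⇒ V₂ = 2.70 L, P₂ = 3440 kPa.
ΔU = 0 (ideal gas, T constant).
W = nRT ln(V₂/V₁) = 3.02×8.314×370×ln(0.130) = -19000 J.
Q = ΔU + W = -19000 J.

-19000 J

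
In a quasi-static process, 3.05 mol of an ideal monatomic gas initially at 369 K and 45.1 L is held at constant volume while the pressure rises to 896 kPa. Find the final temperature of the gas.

1590 K

P₁ = nRT₁/V₁ = 3.05×8.314×369/45.1 = 207 kPa.
Isochoric: V stays 45.1 L; P/T = const ⇒ T₂ = 1590 K, P₂ = 896 kPa.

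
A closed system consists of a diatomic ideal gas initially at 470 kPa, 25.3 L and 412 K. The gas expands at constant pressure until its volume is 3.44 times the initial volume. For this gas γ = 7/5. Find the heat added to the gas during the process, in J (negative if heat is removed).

n = P₁V₁/(RT₁) = 470×25.3/(8.314×412) = 3.47 mol.
Isobaric: P stays 470 kPa; V/T = const ⇒ T₂ = 1420 K, V₂ = 87.0 L.
W = PΔV = 470×(87.0−25.3) kPa·L = 29000 J.
ΔU = nCvΔT = 3.47×20.8×(1420−412) = 72500 J.
Q = ΔU + W = nCpΔT = 102000 J.

102000 J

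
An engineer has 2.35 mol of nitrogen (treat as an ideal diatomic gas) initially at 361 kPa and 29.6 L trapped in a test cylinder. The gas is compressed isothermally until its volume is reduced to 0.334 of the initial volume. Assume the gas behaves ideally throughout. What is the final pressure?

T₁ = P₁V₁/(nR) = 361×29.6/(2.35×8.314) = 547 K.
Isothermal: T stays 547 K; PV = const ⇒ V₂ = 9.89 L, P₂ = 1080 kPa.

1080 kPa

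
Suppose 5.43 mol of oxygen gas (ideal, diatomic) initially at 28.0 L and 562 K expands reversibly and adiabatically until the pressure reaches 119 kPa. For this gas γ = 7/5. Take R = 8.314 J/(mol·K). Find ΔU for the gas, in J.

-27900 J

P₁ = nRT₁/V₁ = 5.43×8.314×562/28.0 = 906 kPa.
Adiabatic: T₂/T₁ = (P₂/P₁)^((γ−1)/γ) ⇒ T₂ = 562×(0.131)^0.286 = 315 K; V₂ = 119 L.
For an ideal gas ΔU = nCvΔT with Cv = (5/2)R = 20.8 J/(mol·K).
ΔU = 5.43×20.8×(315−562) = -27900 J.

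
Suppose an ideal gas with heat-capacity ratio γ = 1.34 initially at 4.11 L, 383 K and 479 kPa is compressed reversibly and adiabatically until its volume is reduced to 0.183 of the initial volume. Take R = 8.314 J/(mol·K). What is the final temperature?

682 K

Adiabatic: TV^(γ−1) = const ⇒ T₂ = 383×(5.46)^0.340 = 682 K; PV^γ = const ⇒ P₂ = 4660 kPa.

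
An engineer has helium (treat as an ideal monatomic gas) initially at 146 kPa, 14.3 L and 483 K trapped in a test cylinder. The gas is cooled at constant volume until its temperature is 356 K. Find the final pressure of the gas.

108 kPa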